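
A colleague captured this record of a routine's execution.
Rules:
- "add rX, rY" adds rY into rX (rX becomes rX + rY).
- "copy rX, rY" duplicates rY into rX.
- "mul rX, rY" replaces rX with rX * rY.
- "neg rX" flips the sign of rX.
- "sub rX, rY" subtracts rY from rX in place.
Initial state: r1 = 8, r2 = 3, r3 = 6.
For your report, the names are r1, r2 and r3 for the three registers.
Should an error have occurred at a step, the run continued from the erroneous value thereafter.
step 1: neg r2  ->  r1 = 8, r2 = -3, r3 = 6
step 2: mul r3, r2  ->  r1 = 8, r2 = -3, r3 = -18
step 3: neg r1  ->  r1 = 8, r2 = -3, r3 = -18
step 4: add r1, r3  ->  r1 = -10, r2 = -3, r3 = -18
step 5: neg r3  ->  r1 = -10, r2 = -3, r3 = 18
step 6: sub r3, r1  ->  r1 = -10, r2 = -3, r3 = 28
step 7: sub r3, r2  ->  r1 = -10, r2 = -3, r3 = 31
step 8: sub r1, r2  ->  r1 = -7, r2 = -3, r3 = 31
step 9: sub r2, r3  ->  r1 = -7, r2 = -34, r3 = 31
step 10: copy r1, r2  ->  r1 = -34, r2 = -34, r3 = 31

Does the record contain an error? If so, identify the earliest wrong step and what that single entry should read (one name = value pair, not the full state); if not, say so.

step 3, r1 = -8

step 1: r2 = -(3) = -3 -> matches
step 2: r3 = 6 * -3 = -18 -> verified
step 3: r1 = -(8) = -8 -> this is not what the record shows
First deviation found at step 3; the corrected entry is r1 = -8.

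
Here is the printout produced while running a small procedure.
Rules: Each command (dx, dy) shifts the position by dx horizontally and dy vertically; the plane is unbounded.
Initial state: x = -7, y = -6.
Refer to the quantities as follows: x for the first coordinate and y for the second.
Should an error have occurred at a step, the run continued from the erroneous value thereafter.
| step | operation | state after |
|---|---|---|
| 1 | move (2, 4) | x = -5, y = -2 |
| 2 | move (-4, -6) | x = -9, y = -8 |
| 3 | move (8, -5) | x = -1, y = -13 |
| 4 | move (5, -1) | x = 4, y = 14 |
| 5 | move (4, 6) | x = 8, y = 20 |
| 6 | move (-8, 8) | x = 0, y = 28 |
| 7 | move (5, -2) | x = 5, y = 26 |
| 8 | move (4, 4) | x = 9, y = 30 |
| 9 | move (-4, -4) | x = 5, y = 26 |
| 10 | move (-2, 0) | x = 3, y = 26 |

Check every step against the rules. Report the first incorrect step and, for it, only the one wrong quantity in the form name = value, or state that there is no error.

step 4, y = -14

1. x = -7 + (2) = -5, y = -6 + (4) = -2 (consistent with the printout)
2. x = -5 + (-4) = -9, y = -2 + (-6) = -8 (verified)
3. x = -9 + (8) = -1, y = -8 + (-5) = -13 (in agreement)
4. x = -1 + (5) = 4, y = -13 + (-1) = -14 (not what was recorded)
So the first discrepancy is step 4, where the right value is y = -14.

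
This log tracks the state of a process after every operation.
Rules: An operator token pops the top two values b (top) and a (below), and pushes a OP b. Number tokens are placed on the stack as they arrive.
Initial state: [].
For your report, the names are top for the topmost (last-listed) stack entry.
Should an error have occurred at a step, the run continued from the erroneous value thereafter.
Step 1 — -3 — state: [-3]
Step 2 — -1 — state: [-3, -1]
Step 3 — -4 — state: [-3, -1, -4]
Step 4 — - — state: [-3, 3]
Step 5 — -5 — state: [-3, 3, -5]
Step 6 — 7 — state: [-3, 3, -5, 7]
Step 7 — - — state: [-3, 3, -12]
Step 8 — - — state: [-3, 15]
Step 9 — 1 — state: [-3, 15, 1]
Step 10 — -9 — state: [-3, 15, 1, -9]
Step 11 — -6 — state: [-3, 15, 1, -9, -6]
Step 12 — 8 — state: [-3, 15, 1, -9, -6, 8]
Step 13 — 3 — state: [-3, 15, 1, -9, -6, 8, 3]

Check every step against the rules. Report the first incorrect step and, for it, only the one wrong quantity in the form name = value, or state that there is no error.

step 1: push -3: top = -3 -> same as recorded
step 2: push -1: top = -1 -> matches
step 3: push -4: top = -4 -> checks out
step 4: -1 - -4 = 3 -> checks out
step 5: push -5: top = -5 -> confirmed correct
step 6: push 7: top = 7 -> exactly as logged
step 7: -5 - 7 = -12 -> same as recorded
step 8: 3 - -12 = 15 -> verified
step 9: push 1: top = 1 -> no discrepancy
step 10: push -9: top = -9 -> checks out
step 11: push -6: top = -6 -> agrees with the log
step 12: push 8: top = 8 -> no discrepancy
step 13: push 3: top = 3 -> consistent with the log
Every step is consistent.

no error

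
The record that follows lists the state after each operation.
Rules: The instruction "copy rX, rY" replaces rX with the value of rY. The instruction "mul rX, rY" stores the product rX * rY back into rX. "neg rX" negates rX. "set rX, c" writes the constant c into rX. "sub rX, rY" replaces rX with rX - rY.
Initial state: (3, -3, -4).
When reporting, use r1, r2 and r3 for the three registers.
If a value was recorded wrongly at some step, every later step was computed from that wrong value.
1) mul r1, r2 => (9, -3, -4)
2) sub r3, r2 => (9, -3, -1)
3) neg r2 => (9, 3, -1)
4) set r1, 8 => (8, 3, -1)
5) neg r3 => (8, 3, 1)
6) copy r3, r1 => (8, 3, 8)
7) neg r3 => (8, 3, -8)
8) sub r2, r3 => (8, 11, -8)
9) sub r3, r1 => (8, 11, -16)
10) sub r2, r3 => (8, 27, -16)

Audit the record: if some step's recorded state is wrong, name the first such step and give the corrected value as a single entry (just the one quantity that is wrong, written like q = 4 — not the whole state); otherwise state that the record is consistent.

step 1: r1 = 3 * -3 = -9 -> this is not what the record shows
First deviation found at step 1; the corrected entry is r1 = -9.

step 1, r1 = -9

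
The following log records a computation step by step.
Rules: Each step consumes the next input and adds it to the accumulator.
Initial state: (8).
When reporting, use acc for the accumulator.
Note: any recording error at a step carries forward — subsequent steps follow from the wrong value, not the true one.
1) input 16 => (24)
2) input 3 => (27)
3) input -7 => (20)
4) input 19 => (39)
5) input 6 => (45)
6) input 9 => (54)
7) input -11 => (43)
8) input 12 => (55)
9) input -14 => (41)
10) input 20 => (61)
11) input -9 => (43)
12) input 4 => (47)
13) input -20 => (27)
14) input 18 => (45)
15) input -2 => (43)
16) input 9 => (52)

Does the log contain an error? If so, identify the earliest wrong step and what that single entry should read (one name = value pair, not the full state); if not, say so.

step 11, acc = 52

Recomputing the run from the initial state:
step 1: acc = 24
step 2: acc = 27
step 3: acc = 20
step 4: acc = 39
step 5: acc = 45
step 6: acc = 54
step 7: acc = 43
step 8: acc = 55
step 9: acc = 41
step 10: acc = 61
step 11: acc = 52
step 12: acc = 56
step 13: acc = 36
step 14: acc = 54
step 15: acc = 52
step 16: acc = 61
The first disagreement with the log is at step 11, where the value should be acc = 52.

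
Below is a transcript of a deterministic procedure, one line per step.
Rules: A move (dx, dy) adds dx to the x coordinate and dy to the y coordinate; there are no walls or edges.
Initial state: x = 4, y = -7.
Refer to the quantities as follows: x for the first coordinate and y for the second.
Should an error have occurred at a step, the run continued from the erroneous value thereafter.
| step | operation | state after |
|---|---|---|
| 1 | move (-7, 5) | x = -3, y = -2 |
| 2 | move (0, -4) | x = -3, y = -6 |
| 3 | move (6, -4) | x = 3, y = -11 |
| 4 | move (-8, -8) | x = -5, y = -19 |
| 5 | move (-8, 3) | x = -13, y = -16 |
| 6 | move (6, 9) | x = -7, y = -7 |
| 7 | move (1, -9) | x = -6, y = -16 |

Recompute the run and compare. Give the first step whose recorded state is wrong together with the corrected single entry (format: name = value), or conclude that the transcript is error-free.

Recomputing the run from the initial state:
step 1: x = -3, y = -2
step 2: x = -3, y = -6
step 3: x = 3, y = -10
step 4: x = -5, y = -18
step 5: x = -13, y = -15
step 6: x = -7, y = -6
step 7: x = -6, y = -15
The first disagreement with the transcript is at step 3, where the value should be y = -10.

step 3, y = -10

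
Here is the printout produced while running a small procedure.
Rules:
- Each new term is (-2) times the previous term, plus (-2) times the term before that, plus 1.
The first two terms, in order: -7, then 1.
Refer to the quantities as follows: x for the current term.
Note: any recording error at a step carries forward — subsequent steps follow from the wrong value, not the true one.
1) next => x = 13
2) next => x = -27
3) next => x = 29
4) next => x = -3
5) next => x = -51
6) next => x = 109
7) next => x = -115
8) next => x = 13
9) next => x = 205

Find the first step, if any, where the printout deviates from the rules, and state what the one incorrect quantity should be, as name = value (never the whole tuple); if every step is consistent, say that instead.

Recomputing the run from the initial state:
step 1: x = 13
step 2: x = -27
step 3: x = 29
step 4: x = -3
step 5: x = -51
step 6: x = 109
step 7: x = -115
step 8: x = 13
step 9: x = 205
This matches the printout at every step.

no error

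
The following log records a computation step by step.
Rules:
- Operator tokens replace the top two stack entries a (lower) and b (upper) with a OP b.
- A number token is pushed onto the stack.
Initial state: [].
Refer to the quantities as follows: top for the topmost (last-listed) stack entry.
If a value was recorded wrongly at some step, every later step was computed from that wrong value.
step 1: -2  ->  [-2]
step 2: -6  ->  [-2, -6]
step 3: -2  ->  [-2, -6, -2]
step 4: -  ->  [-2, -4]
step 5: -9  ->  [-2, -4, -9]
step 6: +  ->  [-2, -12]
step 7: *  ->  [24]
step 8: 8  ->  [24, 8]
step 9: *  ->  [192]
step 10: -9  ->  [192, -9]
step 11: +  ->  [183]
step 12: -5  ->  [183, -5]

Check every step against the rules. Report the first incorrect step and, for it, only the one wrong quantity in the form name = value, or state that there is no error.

Step 1: push -2: top = -2 — agrees with the log.
Step 2: push -6: top = -6 — same as recorded.
Step 3: push -2: top = -2 — consistent with the log.
Step 4: -6 - -2 = -4 — in agreement.
Step 5: push -9: top = -9 — matches.
Step 6: -4 + -9 = -13 — the entry is off here.
The audit stops at step 6: the recorded entry is wrong and should be top = -13.

step 6, top = -13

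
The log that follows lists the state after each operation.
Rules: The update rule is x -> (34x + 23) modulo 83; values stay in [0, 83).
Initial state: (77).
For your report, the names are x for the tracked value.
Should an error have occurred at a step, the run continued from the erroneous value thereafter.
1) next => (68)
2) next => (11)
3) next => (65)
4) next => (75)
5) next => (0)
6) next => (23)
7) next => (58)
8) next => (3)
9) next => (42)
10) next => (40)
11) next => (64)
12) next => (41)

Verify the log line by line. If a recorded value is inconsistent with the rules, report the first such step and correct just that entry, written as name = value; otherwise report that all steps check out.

step 11, x = 55

Step 1: x = (34*77 + 23) mod 83 = 68 — exactly as logged.
Step 2: x = (34*68 + 23) mod 83 = 11 — verified.
Step 3: x = (34*11 + 23) mod 83 = 65 — matches.
Step 4: x = (34*65 + 23) mod 83 = 75 — agrees with the log.
Step 5: x = (34*75 + 23) mod 83 = 0 — agrees with the log.
Step 6: x = (34*0 + 23) mod 83 = 23 — verified.
Step 7: x = (34*23 + 23) mod 83 = 58 — verified.
Step 8: x = (34*58 + 23) mod 83 = 3 — same as recorded.
Step 9: x = (34*3 + 23) mod 83 = 42 — agrees with the log.
Step 10: x = (34*42 + 23) mod 83 = 40 — agrees with the log.
Step 11: x = (34*40 + 23) mod 83 = 55 — this is not what the log shows.
So the first discrepancy is step 11, where the right value is x = 55.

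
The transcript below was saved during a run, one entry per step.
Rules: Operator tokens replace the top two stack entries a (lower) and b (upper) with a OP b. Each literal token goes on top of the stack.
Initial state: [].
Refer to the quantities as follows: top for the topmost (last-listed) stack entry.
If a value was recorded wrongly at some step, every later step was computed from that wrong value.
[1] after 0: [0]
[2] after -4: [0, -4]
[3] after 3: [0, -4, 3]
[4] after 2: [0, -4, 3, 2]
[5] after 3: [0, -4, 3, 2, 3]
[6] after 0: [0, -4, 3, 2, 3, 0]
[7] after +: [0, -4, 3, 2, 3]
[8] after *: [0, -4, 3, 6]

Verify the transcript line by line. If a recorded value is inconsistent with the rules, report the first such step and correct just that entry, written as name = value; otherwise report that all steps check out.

no error

Step 1: push 0: top = 0 — no discrepancy.
Step 2: push -4: top = -4 — consistent with the transcript.
Step 3: push 3: top = 3 — same as recorded.
Step 4: push 2: top = 2 — agrees with the transcript.
Step 5: push 3: top = 3 — agrees with the transcript.
Step 6: push 0: top = 0 — exactly as logged.
Step 7: 3 + 0 = 3 — agrees with the transcript.
Step 8: 2 * 3 = 6 — exactly as logged.
The recomputation confirms every line.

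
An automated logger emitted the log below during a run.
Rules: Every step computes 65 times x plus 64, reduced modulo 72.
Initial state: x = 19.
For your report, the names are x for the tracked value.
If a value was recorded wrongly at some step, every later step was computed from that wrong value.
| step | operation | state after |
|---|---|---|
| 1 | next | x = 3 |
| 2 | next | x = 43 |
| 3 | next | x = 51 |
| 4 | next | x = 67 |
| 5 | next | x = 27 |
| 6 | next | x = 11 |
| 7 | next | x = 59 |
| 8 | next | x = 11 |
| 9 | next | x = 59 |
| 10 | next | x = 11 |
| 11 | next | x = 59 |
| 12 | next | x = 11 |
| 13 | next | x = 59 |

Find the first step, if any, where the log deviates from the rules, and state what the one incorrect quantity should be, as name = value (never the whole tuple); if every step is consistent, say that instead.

step 6, x = 19

step 1: x = (65*19 + 64) mod 72 = 3 -> no discrepancy
step 2: x = (65*3 + 64) mod 72 = 43 -> matches
step 3: x = (65*43 + 64) mod 72 = 51 -> matches
step 4: x = (65*51 + 64) mod 72 = 67 -> matches
step 5: x = (65*67 + 64) mod 72 = 27 -> in agreement
step 6: x = (65*27 + 64) mod 72 = 19 -> first mismatch against the log
Step 6 is the first one off; corrected, x = 19.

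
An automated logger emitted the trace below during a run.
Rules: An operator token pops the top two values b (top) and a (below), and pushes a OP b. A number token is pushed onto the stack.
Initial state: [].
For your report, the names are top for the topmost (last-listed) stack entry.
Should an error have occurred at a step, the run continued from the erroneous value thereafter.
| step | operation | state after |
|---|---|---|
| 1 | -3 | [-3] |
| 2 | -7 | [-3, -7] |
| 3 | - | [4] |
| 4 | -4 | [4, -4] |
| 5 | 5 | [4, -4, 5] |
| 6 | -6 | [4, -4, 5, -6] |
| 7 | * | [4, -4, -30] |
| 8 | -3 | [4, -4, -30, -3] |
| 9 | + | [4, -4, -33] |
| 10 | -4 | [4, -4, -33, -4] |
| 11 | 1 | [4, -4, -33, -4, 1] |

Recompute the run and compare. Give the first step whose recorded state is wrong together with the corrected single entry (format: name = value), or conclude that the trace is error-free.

Recomputing the run from the initial state:
step 1: [-3]
step 2: [-3, -7]
step 3: [4]
step 4: [4, -4]
step 5: [4, -4, 5]
step 6: [4, -4, 5, -6]
step 7: [4, -4, -30]
step 8: [4, -4, -30, -3]
step 9: [4, -4, -33]
step 10: [4, -4, -33, -4]
step 11: [4, -4, -33, -4, 1]
This matches the trace at every step.

no error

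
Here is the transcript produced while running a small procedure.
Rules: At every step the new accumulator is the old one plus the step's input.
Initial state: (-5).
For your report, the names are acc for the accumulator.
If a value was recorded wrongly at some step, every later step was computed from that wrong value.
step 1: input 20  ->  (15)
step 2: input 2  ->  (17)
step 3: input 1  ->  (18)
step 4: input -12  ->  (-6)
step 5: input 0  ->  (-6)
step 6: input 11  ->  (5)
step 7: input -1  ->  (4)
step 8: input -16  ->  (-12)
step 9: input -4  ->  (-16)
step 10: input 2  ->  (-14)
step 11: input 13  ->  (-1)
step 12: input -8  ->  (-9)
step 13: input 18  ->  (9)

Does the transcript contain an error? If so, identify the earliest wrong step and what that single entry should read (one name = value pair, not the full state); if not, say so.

Recomputing the run from the initial state:
step 1: acc = 15
step 2: acc = 17
step 3: acc = 18
step 4: acc = 6
step 5: acc = 6
step 6: acc = 17
step 7: acc = 16
step 8: acc = 0
step 9: acc = -4
step 10: acc = -2
step 11: acc = 11
step 12: acc = 3
step 13: acc = 21
The first disagreement with the transcript is at step 4, where the value should be acc = 6.

step 4, acc = 6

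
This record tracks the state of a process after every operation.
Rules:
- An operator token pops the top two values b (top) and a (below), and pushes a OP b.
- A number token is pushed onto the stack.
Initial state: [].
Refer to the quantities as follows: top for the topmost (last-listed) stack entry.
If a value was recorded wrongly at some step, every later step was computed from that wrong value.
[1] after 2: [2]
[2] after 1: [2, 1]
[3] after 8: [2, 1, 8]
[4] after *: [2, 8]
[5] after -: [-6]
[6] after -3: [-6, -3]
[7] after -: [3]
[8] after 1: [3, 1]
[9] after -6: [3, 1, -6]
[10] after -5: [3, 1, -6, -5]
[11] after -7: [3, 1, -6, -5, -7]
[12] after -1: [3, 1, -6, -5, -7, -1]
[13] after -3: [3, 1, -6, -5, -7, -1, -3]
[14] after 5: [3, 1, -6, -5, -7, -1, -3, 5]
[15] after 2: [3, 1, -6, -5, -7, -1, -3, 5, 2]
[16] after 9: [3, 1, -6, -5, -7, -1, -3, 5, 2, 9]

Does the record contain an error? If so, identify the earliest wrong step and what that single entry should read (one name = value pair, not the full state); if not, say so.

step 7, top = -3

Recomputing the run from the initial state:
step 1: [2]
step 2: [2, 1]
step 3: [2, 1, 8]
step 4: [2, 8]
step 5: [-6]
step 6: [-6, -3]
step 7: [-3]
step 8: [-3, 1]
step 9: [-3, 1, -6]
step 10: [-3, 1, -6, -5]
step 11: [-3, 1, -6, -5, -7]
step 12: [-3, 1, -6, -5, -7, -1]
step 13: [-3, 1, -6, -5, -7, -1, -3]
step 14: [-3, 1, -6, -5, -7, -1, -3, 5]
step 15: [-3, 1, -6, -5, -7, -1, -3, 5, 2]
step 16: [-3, 1, -6, -5, -7, -1, -3, 5, 2, 9]
The first disagreement with the record is at step 7, where the value should be top = -3.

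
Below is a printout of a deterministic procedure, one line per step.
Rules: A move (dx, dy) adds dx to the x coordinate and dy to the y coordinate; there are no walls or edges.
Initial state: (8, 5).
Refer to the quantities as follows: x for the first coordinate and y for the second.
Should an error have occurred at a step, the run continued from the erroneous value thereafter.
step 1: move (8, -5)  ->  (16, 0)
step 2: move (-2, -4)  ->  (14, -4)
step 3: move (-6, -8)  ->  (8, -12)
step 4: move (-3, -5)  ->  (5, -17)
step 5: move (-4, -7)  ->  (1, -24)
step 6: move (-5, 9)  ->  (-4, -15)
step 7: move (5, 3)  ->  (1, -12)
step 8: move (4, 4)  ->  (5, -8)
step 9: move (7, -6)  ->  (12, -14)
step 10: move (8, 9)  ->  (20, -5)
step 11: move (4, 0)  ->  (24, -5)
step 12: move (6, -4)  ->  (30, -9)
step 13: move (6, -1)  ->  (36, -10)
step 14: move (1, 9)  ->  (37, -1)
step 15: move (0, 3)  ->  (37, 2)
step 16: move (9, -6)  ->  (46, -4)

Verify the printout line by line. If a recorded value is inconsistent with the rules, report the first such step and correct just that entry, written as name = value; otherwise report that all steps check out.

Step 1: x = 8 + (8) = 16, y = 5 + (-5) = 0 — exactly as logged.
Step 2: x = 16 + (-2) = 14, y = 0 + (-4) = -4 — exactly as logged.
Step 3: x = 14 + (-6) = 8, y = -4 + (-8) = -12 — checks out.
Step 4: x = 8 + (-3) = 5, y = -12 + (-5) = -17 — in agreement.
Step 5: x = 5 + (-4) = 1, y = -17 + (-7) = -24 — in agreement.
Step 6: x = 1 + (-5) = -4, y = -24 + (9) = -15 — agrees with the printout.
Step 7: x = -4 + (5) = 1, y = -15 + (3) = -12 — exactly as logged.
Step 8: x = 1 + (4) = 5, y = -12 + (4) = -8 — exactly as logged.
Step 9: x = 5 + (7) = 12, y = -8 + (-6) = -14 — consistent with the printout.
Step 10: x = 12 + (8) = 20, y = -14 + (9) = -5 — exactly as logged.
Step 11: x = 20 + (4) = 24, y = -5 + (0) = -5 — no discrepancy.
Step 12: x = 24 + (6) = 30, y = -5 + (-4) = -9 — matches.
Step 13: x = 30 + (6) = 36, y = -9 + (-1) = -10 — in agreement.
Step 14: x = 36 + (1) = 37, y = -10 + (9) = -1 — consistent with the printout.
Step 15: x = 37 + (0) = 37, y = -1 + (3) = 2 — confirmed correct.
Step 16: x = 37 + (9) = 46, y = 2 + (-6) = -4 — no discrepancy.
Every step is consistent.

no error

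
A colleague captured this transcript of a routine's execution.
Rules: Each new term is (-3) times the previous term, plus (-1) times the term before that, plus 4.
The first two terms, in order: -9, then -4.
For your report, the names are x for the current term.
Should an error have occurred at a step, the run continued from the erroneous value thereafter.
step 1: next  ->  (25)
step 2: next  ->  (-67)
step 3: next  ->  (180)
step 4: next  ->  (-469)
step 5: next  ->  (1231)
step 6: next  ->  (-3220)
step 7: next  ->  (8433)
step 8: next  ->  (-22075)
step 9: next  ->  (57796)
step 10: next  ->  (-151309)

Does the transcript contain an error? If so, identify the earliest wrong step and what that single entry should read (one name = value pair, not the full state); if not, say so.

Step 1: x = -3*(-4) + (-1)*(-9) + (4) = 25 — exactly as logged.
Step 2: x = -3*(25) + (-1)*(-4) + (4) = -67 — same as recorded.
Step 3: x = -3*(-67) + (-1)*(25) + (4) = 180 — agrees with the transcript.
Step 4: x = -3*(180) + (-1)*(-67) + (4) = -469 — checks out.
Step 5: x = -3*(-469) + (-1)*(180) + (4) = 1231 — agrees with the transcript.
Step 6: x = -3*(1231) + (-1)*(-469) + (4) = -3220 — in agreement.
Step 7: x = -3*(-3220) + (-1)*(1231) + (4) = 8433 — consistent with the transcript.
Step 8: x = -3*(8433) + (-1)*(-3220) + (4) = -22075 — in agreement.
Step 9: x = -3*(-22075) + (-1)*(8433) + (4) = 57796 — consistent with the transcript.
Step 10: x = -3*(57796) + (-1)*(-22075) + (4) = -151309 — checks out.
Each recorded entry agrees with the recomputation.

no error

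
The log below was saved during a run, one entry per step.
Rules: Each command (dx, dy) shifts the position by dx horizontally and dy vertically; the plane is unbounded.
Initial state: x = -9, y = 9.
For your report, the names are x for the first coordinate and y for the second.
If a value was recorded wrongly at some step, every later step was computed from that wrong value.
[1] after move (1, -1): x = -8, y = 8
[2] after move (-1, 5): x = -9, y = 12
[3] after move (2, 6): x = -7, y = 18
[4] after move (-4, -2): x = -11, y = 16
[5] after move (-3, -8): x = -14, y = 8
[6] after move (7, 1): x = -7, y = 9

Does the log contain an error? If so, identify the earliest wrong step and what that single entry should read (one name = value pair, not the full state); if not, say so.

step 1: x = -9 + (1) = -8, y = 9 + (-1) = 8 -> no discrepancy
step 2: x = -8 + (-1) = -9, y = 8 + (5) = 13 -> the log has a different value
First deviation found at step 2; the corrected entry is y = 13.

step 2, y = 13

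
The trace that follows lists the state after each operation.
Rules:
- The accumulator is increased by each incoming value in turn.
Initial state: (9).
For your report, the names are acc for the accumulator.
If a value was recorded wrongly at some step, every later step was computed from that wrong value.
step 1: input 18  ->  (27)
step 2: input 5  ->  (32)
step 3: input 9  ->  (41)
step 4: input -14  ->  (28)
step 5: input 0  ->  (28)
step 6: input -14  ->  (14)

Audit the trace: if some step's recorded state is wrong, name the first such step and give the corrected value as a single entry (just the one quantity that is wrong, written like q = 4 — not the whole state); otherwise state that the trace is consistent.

step 4, acc = 27

step 1: acc = 9 + 18 = 27 -> agrees with the trace
step 2: acc = 27 + 5 = 32 -> consistent with the trace
step 3: acc = 32 + 9 = 41 -> consistent with the trace
step 4: acc = 41 + -14 = 27 -> a discrepancy with the trace
So the first discrepancy is step 4, where the right value is acc = 27.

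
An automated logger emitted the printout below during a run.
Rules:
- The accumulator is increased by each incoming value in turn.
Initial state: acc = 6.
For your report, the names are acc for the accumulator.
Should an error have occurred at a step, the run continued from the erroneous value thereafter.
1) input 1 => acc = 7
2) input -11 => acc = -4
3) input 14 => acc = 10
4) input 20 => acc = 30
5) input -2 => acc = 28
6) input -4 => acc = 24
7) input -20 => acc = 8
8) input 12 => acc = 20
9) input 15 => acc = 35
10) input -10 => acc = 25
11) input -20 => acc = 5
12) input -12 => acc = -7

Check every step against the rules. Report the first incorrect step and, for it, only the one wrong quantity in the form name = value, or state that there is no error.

step 7, acc = 4

1. acc = 6 + 1 = 7 (matches)
2. acc = 7 + -11 = -4 (confirmed correct)
3. acc = -4 + 14 = 10 (in agreement)
4. acc = 10 + 20 = 30 (checks out)
5. acc = 30 + -2 = 28 (confirmed correct)
6. acc = 28 + -4 = 24 (confirmed correct)
7. acc = 24 + -20 = 4 (not what was recorded)
First incorrect step: 7; the correct value is acc = 4.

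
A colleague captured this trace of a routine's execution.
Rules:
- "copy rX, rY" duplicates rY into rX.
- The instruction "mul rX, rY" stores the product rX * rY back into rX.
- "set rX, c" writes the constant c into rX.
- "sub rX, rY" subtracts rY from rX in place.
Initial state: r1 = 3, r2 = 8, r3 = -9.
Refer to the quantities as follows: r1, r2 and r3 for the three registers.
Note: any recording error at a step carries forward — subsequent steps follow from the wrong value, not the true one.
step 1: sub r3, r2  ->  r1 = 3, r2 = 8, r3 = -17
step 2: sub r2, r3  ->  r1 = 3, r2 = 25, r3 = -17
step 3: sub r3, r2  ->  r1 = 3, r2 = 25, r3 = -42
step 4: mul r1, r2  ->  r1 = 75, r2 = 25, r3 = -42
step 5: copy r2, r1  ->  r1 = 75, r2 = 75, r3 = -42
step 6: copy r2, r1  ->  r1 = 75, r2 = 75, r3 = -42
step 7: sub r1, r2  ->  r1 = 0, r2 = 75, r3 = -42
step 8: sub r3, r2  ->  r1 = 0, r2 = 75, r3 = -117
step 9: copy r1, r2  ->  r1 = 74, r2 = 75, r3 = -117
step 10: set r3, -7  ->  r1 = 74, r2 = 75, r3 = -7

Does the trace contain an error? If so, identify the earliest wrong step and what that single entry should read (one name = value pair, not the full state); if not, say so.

step 9, r1 = 75

Recomputing the run from the initial state:
step 1: r1 = 3, r2 = 8, r3 = -17
step 2: r1 = 3, r2 = 25, r3 = -17
step 3: r1 = 3, r2 = 25, r3 = -42
step 4: r1 = 75, r2 = 25, r3 = -42
step 5: r1 = 75, r2 = 75, r3 = -42
step 6: r1 = 75, r2 = 75, r3 = -42
step 7: r1 = 0, r2 = 75, r3 = -42
step 8: r1 = 0, r2 = 75, r3 = -117
step 9: r1 = 75, r2 = 75, r3 = -117
step 10: r1 = 75, r2 = 75, r3 = -7
The first disagreement with the trace is at step 9, where the value should be r1 = 75.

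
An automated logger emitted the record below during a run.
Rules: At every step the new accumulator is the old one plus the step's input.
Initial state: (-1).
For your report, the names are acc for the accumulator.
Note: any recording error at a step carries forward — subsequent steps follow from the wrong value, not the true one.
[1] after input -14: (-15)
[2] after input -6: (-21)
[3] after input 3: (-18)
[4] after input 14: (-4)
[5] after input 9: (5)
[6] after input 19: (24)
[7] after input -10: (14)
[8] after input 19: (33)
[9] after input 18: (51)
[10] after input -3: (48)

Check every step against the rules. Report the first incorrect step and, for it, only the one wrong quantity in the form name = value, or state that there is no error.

Recomputing the run from the initial state:
step 1: acc = -15
step 2: acc = -21
step 3: acc = -18
step 4: acc = -4
step 5: acc = 5
step 6: acc = 24
step 7: acc = 14
step 8: acc = 33
step 9: acc = 51
step 10: acc = 48
This matches the record at every step.

no error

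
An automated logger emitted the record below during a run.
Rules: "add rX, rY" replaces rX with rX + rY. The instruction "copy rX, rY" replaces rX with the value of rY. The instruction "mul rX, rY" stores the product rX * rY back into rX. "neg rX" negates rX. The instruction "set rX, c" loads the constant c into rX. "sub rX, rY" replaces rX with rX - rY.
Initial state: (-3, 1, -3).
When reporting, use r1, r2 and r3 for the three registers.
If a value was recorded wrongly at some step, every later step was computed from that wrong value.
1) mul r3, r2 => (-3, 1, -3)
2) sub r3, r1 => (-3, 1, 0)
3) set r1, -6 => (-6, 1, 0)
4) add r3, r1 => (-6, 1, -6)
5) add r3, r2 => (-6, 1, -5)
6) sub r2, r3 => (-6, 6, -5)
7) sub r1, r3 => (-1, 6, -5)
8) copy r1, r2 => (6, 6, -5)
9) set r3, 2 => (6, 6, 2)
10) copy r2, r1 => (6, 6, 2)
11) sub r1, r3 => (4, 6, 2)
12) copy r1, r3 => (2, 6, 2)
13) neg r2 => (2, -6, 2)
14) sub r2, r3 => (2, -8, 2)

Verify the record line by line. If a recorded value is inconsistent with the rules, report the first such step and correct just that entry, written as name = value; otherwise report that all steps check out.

no error

step 1: r3 = -3 * 1 = -3 -> in agreement
step 2: r3 = -3 - -3 = 0 -> exactly as logged
step 3: r1 = -6 -> exactly as logged
step 4: r3 = 0 + -6 = -6 -> verified
step 5: r3 = -6 + 1 = -5 -> in agreement
step 6: r2 = 1 - -5 = 6 -> agrees with the record
step 7: r1 = -6 - -5 = -1 -> agrees with the record
step 8: r1 = 6 -> matches
step 9: r3 = 2 -> consistent with the record
step 10: r2 = 6 -> checks out
step 11: r1 = 6 - 2 = 4 -> matches
step 12: r1 = 2 -> matches
step 13: r2 = -(6) = -6 -> exactly as logged
step 14: r2 = -6 - 2 = -8 -> agrees with the record
Each recorded entry agrees with the recomputation.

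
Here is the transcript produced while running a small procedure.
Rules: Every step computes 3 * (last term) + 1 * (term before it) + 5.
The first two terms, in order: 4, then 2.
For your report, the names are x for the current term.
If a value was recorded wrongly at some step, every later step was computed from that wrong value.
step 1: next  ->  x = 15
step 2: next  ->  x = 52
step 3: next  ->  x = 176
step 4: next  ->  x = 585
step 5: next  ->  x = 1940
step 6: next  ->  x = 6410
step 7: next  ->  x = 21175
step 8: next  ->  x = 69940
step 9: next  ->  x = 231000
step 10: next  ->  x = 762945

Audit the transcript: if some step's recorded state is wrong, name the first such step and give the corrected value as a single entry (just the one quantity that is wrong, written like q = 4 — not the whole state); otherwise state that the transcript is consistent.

step 5, x = 1936

1. x = 3*(2) + (1)*(4) + (5) = 15 (no discrepancy)
2. x = 3*(15) + (1)*(2) + (5) = 52 (verified)
3. x = 3*(52) + (1)*(15) + (5) = 176 (matches)
4. x = 3*(176) + (1)*(52) + (5) = 585 (matches)
5. x = 3*(585) + (1)*(176) + (5) = 1936 (the transcript has a different value)
First incorrect step: 5; the correct value is x = 1936.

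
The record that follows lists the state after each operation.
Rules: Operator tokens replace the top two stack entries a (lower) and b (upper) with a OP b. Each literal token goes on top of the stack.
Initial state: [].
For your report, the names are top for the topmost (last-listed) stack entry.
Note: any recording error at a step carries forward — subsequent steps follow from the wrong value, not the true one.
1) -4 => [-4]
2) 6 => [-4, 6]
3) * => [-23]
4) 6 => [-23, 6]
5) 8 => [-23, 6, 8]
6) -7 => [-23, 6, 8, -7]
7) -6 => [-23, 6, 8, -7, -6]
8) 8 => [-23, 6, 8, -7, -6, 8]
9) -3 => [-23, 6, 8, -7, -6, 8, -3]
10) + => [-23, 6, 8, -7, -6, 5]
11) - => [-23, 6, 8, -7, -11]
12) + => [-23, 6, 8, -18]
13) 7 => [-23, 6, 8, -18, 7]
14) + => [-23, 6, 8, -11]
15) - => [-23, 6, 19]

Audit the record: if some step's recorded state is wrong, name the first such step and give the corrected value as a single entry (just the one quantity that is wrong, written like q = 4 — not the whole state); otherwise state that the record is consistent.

step 1: push -4: top = -4 -> exactly as logged
step 2: push 6: top = 6 -> agrees with the record
step 3: -4 * 6 = -24 -> the entry is off here
That makes step 3 the first incorrect line — top = -24 is what it should show.

step 3, top = -24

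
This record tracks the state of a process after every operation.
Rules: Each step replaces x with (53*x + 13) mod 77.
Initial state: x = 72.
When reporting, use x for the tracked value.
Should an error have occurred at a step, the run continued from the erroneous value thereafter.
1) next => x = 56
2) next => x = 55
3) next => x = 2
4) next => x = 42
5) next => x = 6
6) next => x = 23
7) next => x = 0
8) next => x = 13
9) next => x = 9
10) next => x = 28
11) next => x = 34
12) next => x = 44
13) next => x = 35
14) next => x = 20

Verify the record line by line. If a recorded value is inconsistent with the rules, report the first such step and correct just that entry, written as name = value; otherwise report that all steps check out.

no error

1. x = (53*72 + 13) mod 77 = 56 (confirmed correct)
2. x = (53*56 + 13) mod 77 = 55 (matches)
3. x = (53*55 + 13) mod 77 = 2 (exactly as logged)
4. x = (53*2 + 13) mod 77 = 42 (confirmed correct)
5. x = (53*42 + 13) mod 77 = 6 (verified)
6. x = (53*6 + 13) mod 77 = 23 (checks out)
7. x = (53*23 + 13) mod 77 = 0 (matches)
8. x = (53*0 + 13) mod 77 = 13 (verified)
9. x = (53*13 + 13) mod 77 = 9 (same as recorded)
10. x = (53*9 + 13) mod 77 = 28 (no discrepancy)
11. x = (53*28 + 13) mod 77 = 34 (verified)
12. x = (53*34 + 13) mod 77 = 44 (exactly as logged)
13. x = (53*44 + 13) mod 77 = 35 (same as recorded)
14. x = (53*35 + 13) mod 77 = 20 (in agreement)
The recomputation confirms every line.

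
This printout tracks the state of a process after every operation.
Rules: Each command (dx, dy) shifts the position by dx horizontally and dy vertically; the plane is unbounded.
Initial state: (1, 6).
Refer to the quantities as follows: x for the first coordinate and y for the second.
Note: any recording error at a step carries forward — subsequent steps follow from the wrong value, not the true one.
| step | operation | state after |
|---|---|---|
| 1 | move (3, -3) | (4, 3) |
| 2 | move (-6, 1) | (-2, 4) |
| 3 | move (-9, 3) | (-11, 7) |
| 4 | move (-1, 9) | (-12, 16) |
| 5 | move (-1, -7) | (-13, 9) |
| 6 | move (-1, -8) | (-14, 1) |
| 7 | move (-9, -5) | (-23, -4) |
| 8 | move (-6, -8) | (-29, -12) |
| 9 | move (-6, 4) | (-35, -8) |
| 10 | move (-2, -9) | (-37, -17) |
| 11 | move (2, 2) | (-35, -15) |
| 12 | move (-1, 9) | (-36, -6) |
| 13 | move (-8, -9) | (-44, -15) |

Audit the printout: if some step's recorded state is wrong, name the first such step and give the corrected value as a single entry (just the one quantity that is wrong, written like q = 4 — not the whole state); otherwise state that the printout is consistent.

no error

1. x = 1 + (3) = 4, y = 6 + (-3) = 3 (in agreement)
2. x = 4 + (-6) = -2, y = 3 + (1) = 4 (no discrepancy)
3. x = -2 + (-9) = -11, y = 4 + (3) = 7 (consistent with the printout)
4. x = -11 + (-1) = -12, y = 7 + (9) = 16 (verified)
5. x = -12 + (-1) = -13, y = 16 + (-7) = 9 (confirmed correct)
6. x = -13 + (-1) = -14, y = 9 + (-8) = 1 (agrees with the printout)
7. x = -14 + (-9) = -23, y = 1 + (-5) = -4 (exactly as logged)
8. x = -23 + (-6) = -29, y = -4 + (-8) = -12 (agrees with the printout)
9. x = -29 + (-6) = -35, y = -12 + (4) = -8 (checks out)
10. x = -35 + (-2) = -37, y = -8 + (-9) = -17 (exactly as logged)
11. x = -37 + (2) = -35, y = -17 + (2) = -15 (matches)
12. x = -35 + (-1) = -36, y = -15 + (9) = -6 (confirmed correct)
13. x = -36 + (-8) = -44, y = -6 + (-9) = -15 (same as recorded)
Nothing is out of place; the run is error-free.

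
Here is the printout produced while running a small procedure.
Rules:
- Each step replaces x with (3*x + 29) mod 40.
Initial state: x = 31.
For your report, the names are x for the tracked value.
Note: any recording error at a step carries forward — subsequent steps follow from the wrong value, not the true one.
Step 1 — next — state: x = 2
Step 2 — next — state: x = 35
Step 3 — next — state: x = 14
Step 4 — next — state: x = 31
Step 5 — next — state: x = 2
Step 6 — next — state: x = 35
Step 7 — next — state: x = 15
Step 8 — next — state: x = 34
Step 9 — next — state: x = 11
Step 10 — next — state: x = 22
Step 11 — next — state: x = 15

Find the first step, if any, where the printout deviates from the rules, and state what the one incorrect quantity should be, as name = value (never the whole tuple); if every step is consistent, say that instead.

Step 1: x = (3*31 + 29) mod 40 = 2 — agrees with the printout.
Step 2: x = (3*2 + 29) mod 40 = 35 — in agreement.
Step 3: x = (3*35 + 29) mod 40 = 14 — consistent with the printout.
Step 4: x = (3*14 + 29) mod 40 = 31 — verified.
Step 5: x = (3*31 + 29) mod 40 = 2 — no discrepancy.
Step 6: x = (3*2 + 29) mod 40 = 35 — same as recorded.
Step 7: x = (3*35 + 29) mod 40 = 14 — not what was recorded.
The earliest wrong entry is at step 7: it should read x = 14.

step 7, x = 14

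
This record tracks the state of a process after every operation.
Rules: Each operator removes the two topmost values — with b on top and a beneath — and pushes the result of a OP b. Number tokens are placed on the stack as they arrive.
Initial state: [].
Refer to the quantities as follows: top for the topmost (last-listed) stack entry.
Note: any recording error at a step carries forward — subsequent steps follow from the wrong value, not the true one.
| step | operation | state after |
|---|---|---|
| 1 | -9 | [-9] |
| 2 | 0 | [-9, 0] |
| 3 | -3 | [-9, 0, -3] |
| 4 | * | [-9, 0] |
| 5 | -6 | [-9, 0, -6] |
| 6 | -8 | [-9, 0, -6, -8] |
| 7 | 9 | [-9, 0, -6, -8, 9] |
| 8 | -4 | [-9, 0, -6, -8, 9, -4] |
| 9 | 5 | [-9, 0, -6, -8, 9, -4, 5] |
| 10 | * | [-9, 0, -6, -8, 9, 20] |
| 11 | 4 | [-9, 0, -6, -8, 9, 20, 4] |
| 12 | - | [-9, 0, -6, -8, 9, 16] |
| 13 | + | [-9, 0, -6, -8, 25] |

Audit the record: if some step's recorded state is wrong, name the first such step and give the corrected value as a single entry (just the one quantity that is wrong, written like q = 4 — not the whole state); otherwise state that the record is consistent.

Recomputing the run from the initial state:
step 1: [-9]
step 2: [-9, 0]
step 3: [-9, 0, -3]
step 4: [-9, 0]
step 5: [-9, 0, -6]
step 6: [-9, 0, -6, -8]
step 7: [-9, 0, -6, -8, 9]
step 8: [-9, 0, -6, -8, 9, -4]
step 9: [-9, 0, -6, -8, 9, -4, 5]
step 10: [-9, 0, -6, -8, 9, -20]
step 11: [-9, 0, -6, -8, 9, -20, 4]
step 12: [-9, 0, -6, -8, 9, -24]
step 13: [-9, 0, -6, -8, -15]
The first disagreement with the record is at step 10, where the value should be top = -20.

step 10, top = -20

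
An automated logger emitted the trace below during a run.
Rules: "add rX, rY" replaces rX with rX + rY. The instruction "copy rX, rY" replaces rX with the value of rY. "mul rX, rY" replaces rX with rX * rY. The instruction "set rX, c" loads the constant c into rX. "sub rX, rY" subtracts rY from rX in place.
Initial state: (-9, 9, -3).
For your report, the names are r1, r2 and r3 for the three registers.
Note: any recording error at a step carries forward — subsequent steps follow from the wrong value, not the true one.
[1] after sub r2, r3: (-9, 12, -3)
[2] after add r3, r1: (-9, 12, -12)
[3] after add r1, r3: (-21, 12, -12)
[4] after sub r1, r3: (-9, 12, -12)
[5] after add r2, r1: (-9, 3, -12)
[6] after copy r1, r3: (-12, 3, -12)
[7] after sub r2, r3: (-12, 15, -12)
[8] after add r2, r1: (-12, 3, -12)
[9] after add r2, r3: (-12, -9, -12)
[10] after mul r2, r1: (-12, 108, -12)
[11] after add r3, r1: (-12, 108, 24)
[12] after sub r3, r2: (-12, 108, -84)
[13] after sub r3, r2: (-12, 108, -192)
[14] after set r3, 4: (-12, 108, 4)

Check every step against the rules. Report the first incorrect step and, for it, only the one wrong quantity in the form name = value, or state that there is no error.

step 11, r3 = -24

step 1: r2 = 9 - -3 = 12 -> no discrepancy
step 2: r3 = -3 + -9 = -12 -> confirmed correct
step 3: r1 = -9 + -12 = -21 -> exactly as logged
step 4: r1 = -21 - -12 = -9 -> agrees with the trace
step 5: r2 = 12 + -9 = 3 -> same as recorded
step 6: r1 = -12 -> agrees with the trace
step 7: r2 = 3 - -12 = 15 -> agrees with the trace
step 8: r2 = 15 + -12 = 3 -> exactly as logged
step 9: r2 = 3 + -12 = -9 -> same as recorded
step 10: r2 = -9 * -12 = 108 -> consistent with the trace
step 11: r3 = -12 + -12 = -24 -> this is not what the trace shows
First incorrect step: 11; the correct value is r3 = -24.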